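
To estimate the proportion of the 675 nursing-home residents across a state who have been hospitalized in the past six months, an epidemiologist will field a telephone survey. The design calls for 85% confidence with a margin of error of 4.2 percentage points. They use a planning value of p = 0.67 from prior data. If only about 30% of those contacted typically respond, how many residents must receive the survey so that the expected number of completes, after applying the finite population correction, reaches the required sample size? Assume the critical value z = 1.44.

Completed interviews needed (unadjusted): n₀ = 1.44² × 0.2211 / 0.042² ≈ 259.91 → 260.
FPC for N = 675: n = 260 / (1 + 259/675) = 260 / 1.3837 ≈ 187.90 → 188.
At a 30% response rate, contacts needed = 188 / 0.30 ≈ 626.67 → 627.

627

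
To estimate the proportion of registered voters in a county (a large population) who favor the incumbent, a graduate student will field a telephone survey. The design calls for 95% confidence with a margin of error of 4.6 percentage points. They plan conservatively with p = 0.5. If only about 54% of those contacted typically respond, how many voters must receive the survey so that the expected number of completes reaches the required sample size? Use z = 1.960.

Completed interviews needed: n₀ = 1.960² × 0.2500 / 0.046² ≈ 453.88 → 454.
At a 54% response rate, contacts needed = 454 / 0.54 ≈ 840.74 → 841.

841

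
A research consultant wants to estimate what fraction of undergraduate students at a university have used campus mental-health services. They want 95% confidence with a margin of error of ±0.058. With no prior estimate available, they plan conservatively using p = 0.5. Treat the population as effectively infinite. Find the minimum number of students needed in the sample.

286

For 95% confidence, z = 1.960.
With p = 0.5, p(1−p) = 0.25.
n = z²·p(1−p)/E² = 1.960² × 0.2500 / 0.058² = 3.8416 × 0.2500 / 0.003364 ≈ 285.49.
Rounding up gives n = 286.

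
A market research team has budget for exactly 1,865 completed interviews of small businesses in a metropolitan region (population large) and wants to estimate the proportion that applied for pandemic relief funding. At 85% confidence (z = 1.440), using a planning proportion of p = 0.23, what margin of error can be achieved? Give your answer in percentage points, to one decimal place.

SE(p̂) = √[p(1−p)/n] = √[0.1771/1865] = 0.00974.
E = z × SE = 1.440 × 0.00974 = 0.01403, or 1.4 percentage points.

1.4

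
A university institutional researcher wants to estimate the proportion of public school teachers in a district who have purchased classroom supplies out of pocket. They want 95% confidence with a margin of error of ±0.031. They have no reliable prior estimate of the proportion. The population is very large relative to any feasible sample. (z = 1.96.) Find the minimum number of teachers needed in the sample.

With no prior estimate, use p = 0.5, giving p(1−p) = 0.25.
n = z²·p(1−p)/E² = 1.96² × 0.2500 / 0.031² = 3.8416 × 0.2500 / 0.000961 ≈ 999.38.
Rounding up gives n = 1000.

1000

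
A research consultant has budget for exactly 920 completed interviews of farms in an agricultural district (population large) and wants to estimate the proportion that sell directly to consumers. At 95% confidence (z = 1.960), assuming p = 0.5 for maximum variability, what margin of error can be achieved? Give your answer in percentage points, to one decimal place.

SE(p̂) = √[p(1−p)/n] = √[0.2500/920] = 0.01648.
E = z × SE = 1.960 × 0.01648 = 0.03231, or 3.2 percentage points.

3.2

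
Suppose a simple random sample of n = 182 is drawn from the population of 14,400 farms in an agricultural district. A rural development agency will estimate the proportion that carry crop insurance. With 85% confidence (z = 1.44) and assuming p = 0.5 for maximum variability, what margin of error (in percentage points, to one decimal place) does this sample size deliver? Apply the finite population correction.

Finite-population factor: (N−n)/(N−1) = (14400−182)/(14400−1) = 0.9874.
SE(p̂) = √[p(1−p)/n · (N−n)/(N−1)] = √[0.2500/182 × 0.9874] = 0.03683.
E = z × SE = 1.44 × 0.03683 = 0.05303 ≈ 5.3 percentage points.

5.3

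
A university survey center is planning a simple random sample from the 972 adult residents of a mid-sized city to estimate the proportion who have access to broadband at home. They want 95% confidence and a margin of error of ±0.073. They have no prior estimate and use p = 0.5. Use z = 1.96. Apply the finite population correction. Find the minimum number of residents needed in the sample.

153

Unadjusted: n₀ = 1.96² × 0.50 × 0.50 / 0.073² ≈ 180.22, so n₀ = 181.
Finite population correction with N = 972: n = n₀ / (1 + (n₀−1)/N) = 181 / (1 + 180/972) = 181 / 1.1852 ≈ 152.72.
Rounding up, n = 153.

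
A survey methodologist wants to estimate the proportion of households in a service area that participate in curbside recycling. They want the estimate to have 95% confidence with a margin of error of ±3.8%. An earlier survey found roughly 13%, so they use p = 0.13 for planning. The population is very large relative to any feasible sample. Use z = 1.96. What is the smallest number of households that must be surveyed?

301

With p = 0.13, p(1−p) = 0.1131.
n = z²·p(1−p)/E² = 1.96² × 0.1131 / 0.038² = 3.8416 × 0.1131 / 0.001444 ≈ 300.89.
Rounding up gives n = 301.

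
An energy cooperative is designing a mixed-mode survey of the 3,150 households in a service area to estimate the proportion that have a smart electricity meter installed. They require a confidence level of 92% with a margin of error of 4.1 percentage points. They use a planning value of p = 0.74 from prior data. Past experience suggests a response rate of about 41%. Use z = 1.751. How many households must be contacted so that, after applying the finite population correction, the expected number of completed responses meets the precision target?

771

Completed interviews needed (unadjusted): n₀ = 1.751² × 0.1924 / 0.041² ≈ 350.92 → 351.
FPC for N = 3,150: n = 351 / (1 + 350/3150) = 351 / 1.1111 ≈ 315.90 → 316.
At a 41% response rate, contacts needed = 316 / 0.41 ≈ 770.73 → 771.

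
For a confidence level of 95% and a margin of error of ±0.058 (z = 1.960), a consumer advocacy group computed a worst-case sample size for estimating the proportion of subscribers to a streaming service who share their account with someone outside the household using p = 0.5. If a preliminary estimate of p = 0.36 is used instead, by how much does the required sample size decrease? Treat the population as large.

22

Conservative (p = 0.5): n = 1.960² × 0.25 / 0.058² ≈ 285.49 → 286.
Using p = 0.36: p(1−p) = 0.2304, so n = 1.960² × 0.2304 / 0.058² ≈ 263.11 → 264.
Reduction: 286 − 264 = 22.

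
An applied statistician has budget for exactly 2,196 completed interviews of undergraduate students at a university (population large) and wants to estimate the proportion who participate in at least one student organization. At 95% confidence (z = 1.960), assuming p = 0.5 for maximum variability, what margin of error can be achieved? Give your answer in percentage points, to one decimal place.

2.1

SE(p̂) = √[p(1−p)/n] = √[0.2500/2196] = 0.01067.
E = z × SE = 1.960 × 0.01067 = 0.02091, or 2.1 percentage points.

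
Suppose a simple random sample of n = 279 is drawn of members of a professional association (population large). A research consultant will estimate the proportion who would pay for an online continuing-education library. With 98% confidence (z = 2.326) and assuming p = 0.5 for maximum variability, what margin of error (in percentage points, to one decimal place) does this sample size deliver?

7.0

SE(p̂) = √[p(1−p)/n] = √[0.2500/279] = 0.02993.
E = z × SE = 2.326 × 0.02993 = 0.06963, or 7.0 percentage points.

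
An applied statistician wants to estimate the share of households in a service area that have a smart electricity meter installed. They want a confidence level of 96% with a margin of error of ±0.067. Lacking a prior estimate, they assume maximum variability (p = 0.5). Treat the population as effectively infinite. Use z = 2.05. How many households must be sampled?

235

With p = 0.5, p(1−p) = 0.25.
n = z²·p(1−p)/E² = 2.05² × 0.2500 / 0.067² = 4.2025 × 0.2500 / 0.004489 ≈ 234.04.
Rounding up gives n = 235.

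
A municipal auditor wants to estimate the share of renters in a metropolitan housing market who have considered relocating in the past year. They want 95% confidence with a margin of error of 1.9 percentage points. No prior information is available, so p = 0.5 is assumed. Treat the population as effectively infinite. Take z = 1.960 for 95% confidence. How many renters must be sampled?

2661

With p = 0.5, p(1−p) = 0.25.
n = z²·p(1−p)/E² = 1.960² × 0.2500 / 0.019² = 3.8416 × 0.2500 / 0.000361 ≈ 2660.39.
Rounding up gives n = 2661.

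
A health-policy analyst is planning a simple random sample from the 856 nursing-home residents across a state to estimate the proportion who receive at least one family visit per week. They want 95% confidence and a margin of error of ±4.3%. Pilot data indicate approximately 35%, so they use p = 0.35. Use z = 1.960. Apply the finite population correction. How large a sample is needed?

305

Unadjusted: n₀ = 1.960² × 0.35 × 0.65 / 0.043² ≈ 472.67, so n₀ = 473.
Finite population correction with N = 856: n = n₀ / (1 + (n₀−1)/N) = 473 / (1 + 472/856) = 473 / 1.5514 ≈ 304.89.
Rounding up, n = 305.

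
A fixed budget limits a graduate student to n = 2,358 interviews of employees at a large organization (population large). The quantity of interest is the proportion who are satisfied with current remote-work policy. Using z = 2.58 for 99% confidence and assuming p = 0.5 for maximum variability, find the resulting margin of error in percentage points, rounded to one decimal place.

2.7

SE(p̂) = √[p(1−p)/n] = √[0.2500/2358] = 0.01030.
E = z × SE = 2.58 × 0.01030 = 0.02657, or 2.7 percentage points.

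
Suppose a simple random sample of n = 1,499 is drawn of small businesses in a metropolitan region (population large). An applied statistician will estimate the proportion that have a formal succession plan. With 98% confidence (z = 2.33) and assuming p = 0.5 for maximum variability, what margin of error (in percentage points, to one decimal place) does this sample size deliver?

SE(p̂) = √[p(1−p)/n] = √[0.2500/1499] = 0.01291.
E = z × SE = 2.33 × 0.01291 = 0.03009, or 3.0 percentage points.

3.0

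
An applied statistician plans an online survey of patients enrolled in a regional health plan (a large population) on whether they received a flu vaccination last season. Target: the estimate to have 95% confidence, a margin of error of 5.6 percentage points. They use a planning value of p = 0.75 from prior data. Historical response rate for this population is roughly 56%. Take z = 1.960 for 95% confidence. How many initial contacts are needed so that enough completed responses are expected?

Completed interviews needed: n₀ = 1.960² × 0.1875 / 0.056² ≈ 229.69 → 230.
At a 56% response rate, contacts needed = 230 / 0.56 ≈ 410.71 → 411.

411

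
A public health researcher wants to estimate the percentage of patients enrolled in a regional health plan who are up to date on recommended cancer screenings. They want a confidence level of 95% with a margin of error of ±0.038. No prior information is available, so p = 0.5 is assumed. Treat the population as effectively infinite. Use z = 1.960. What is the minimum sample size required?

With p = 0.5, p(1−p) = 0.25.
n = z²·p(1−p)/E² = 1.960² × 0.2500 / 0.038² = 3.8416 × 0.2500 / 0.001444 ≈ 665.10.
Rounding up gives n = 666.

666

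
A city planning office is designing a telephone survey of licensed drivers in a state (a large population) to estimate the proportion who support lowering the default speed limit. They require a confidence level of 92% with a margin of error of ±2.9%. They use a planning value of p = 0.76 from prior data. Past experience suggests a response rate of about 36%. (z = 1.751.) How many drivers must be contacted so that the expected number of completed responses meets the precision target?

Completed interviews needed: n₀ = 1.751² × 0.1824 / 0.029² ≈ 664.97 → 665.
At a 36% response rate, contacts needed = 665 / 0.36 ≈ 1847.22 → 1848.

1848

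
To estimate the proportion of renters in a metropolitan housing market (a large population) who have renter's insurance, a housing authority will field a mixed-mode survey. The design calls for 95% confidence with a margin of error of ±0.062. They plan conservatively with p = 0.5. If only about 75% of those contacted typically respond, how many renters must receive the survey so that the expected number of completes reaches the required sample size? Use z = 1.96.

Completed interviews needed: n₀ = 1.96² × 0.2500 / 0.062² ≈ 249.84 → 250.
At a 75% response rate, contacts needed = 250 / 0.75 ≈ 333.33 → 334.

334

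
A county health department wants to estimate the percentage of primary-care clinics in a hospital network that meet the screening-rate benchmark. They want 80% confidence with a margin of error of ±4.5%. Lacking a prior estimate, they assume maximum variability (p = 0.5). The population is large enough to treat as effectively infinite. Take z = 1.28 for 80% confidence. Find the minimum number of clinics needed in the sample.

203

With p = 0.5, p(1−p) = 0.25.
n = z²·p(1−p)/E² = 1.28² × 0.2500 / 0.045² = 1.6384 × 0.2500 / 0.002025 ≈ 202.27.
Rounding up gives n = 203.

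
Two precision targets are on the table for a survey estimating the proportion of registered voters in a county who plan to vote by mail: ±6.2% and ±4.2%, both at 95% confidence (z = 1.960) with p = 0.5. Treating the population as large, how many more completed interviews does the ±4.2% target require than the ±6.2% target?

295

At ±6.2%: n = 1.960² × 0.2500 / 0.062² ≈ 249.84 → 250.
At ±4.2%: n = 1.960² × 0.2500 / 0.042² ≈ 544.44 → 545.
Additional respondents: 545 − 250 = 295.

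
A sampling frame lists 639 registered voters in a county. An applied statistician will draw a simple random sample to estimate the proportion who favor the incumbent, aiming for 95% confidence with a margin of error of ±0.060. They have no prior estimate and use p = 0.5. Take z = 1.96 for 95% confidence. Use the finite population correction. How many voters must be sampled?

Unadjusted: n₀ = 1.96² × 0.50 × 0.50 / 0.060² ≈ 266.78, so n₀ = 267.
Finite population correction with N = 639: n = n₀ / (1 + (n₀−1)/N) = 267 / (1 + 266/639) = 267 / 1.4163 ≈ 188.52.
Rounding up, n = 189.

189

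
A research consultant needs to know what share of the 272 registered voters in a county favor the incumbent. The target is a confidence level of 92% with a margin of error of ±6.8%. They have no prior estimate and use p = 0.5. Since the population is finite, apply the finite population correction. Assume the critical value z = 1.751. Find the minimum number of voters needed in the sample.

Unadjusted: n₀ = 1.751² × 0.50 × 0.50 / 0.068² ≈ 165.77, so n₀ = 166.
Finite population correction with N = 272: n = n₀ / (1 + (n₀−1)/N) = 166 / (1 + 165/272) = 166 / 1.6066 ≈ 103.32.
Rounding up, n = 104.

104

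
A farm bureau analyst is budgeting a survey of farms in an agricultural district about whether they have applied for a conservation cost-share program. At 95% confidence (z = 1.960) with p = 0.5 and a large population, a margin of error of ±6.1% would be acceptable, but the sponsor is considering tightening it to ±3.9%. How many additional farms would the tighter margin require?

373

At ±6.1%: n = 1.960² × 0.2500 / 0.061² ≈ 258.10 → 259.
At ±3.9%: n = 1.960² × 0.2500 / 0.039² ≈ 631.43 → 632.
Additional respondents: 632 − 259 = 373.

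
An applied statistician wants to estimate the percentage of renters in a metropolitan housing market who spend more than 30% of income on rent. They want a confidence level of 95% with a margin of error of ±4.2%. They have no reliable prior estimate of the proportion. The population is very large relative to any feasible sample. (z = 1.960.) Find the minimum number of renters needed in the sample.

With no prior estimate, use p = 0.5, giving p(1−p) = 0.25.
n = z²·p(1−p)/E² = 1.960² × 0.2500 / 0.042² = 3.8416 × 0.2500 / 0.001764 ≈ 544.44.
Rounding up gives n = 545.

545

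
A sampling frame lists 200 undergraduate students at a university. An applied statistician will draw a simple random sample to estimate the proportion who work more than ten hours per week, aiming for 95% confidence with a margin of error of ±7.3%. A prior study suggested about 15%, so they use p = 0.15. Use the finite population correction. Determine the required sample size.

For 95% confidence, z = 1.960.
Unadjusted: n₀ = 1.960² × 0.15 × 0.85 / 0.073² ≈ 91.91, so n₀ = 92.
Finite population correction with N = 200: n = n₀ / (1 + (n₀−1)/N) = 92 / (1 + 91/200) = 92 / 1.4550 ≈ 63.23.
Rounding up, n = 64.

64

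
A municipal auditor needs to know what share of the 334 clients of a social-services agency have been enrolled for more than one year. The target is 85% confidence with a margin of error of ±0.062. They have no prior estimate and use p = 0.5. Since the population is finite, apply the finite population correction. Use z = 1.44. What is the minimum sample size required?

97

Unadjusted: n₀ = 1.44² × 0.50 × 0.50 / 0.062² ≈ 134.86, so n₀ = 135.
Finite population correction with N = 334: n = n₀ / (1 + (n₀−1)/N) = 135 / (1 + 134/334) = 135 / 1.4012 ≈ 96.35.
Rounding up, n = 97.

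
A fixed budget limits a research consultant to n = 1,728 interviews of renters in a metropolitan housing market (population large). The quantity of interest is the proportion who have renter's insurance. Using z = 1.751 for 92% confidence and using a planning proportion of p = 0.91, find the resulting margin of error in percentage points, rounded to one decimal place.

1.2

SE(p̂) = √[p(1−p)/n] = √[0.0819/1728] = 0.00688.
E = z × SE = 1.751 × 0.00688 = 0.01205, or 1.2 percentage points.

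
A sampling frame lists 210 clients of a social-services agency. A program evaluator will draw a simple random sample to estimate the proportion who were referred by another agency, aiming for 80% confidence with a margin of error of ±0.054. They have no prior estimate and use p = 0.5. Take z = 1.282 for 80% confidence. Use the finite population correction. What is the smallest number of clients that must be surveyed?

Unadjusted: n₀ = 1.282² × 0.50 × 0.50 / 0.054² ≈ 140.91, so n₀ = 141.
Finite population correction with N = 210: n = n₀ / (1 + (n₀−1)/N) = 141 / (1 + 140/210) = 141 / 1.6667 ≈ 84.60.
Rounding up, n = 85.

85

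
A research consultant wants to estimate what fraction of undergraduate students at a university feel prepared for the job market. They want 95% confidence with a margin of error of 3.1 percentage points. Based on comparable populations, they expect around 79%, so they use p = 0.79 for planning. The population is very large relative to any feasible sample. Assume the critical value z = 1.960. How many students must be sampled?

With p = 0.79, p(1−p) = 0.1659.
n = z²·p(1−p)/E² = 1.960² × 0.1659 / 0.031² = 3.8416 × 0.1659 / 0.000961 ≈ 663.19.
Rounding up gives n = 664.

664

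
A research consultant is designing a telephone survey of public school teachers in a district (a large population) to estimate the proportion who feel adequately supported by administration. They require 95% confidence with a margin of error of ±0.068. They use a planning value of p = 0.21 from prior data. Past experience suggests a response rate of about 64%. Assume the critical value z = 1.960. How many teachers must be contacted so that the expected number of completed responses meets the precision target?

Completed interviews needed: n₀ = 1.960² × 0.1659 / 0.068² ≈ 137.83 → 138.
At a 64% response rate, contacts needed = 138 / 0.64 ≈ 215.62 → 216.

216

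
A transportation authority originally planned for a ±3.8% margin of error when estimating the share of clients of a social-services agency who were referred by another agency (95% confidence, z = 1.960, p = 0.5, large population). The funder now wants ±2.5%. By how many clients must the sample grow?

871

At ±3.8%: n = 1.960² × 0.2500 / 0.038² ≈ 665.10 → 666.
At ±2.5%: n = 1.960² × 0.2500 / 0.025² ≈ 1536.64 → 1537.
Additional respondents: 1537 − 666 = 871.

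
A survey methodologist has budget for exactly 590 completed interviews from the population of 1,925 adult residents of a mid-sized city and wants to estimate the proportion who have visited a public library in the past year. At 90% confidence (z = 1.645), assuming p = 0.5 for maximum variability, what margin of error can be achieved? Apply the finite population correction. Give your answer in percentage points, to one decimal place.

2.8

Finite-population factor: (N−n)/(N−1) = (1925−590)/(1925−1) = 0.6939.
SE(p̂) = √[p(1−p)/n · (N−n)/(N−1)] = √[0.2500/590 × 0.6939] = 0.01715.
E = z × SE = 1.645 × 0.01715 = 0.02821 ≈ 2.8 percentage points.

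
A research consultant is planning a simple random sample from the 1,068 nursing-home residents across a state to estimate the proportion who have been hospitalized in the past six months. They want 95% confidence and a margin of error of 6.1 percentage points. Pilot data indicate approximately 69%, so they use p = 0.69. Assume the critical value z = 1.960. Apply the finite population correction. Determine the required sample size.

184

Unadjusted: n₀ = 1.960² × 0.69 × 0.31 / 0.061² ≈ 220.83, so n₀ = 221.
Finite population correction with N = 1,068: n = n₀ / (1 + (n₀−1)/N) = 221 / (1 + 220/1068) = 221 / 1.2060 ≈ 183.25.
Rounding up, n = 184.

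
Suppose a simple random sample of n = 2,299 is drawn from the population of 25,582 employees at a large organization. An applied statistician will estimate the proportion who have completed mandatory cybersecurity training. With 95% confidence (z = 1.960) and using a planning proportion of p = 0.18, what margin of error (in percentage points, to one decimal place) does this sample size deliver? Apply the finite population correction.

1.5

Finite-population factor: (N−n)/(N−1) = (25582−2299)/(25582−1) = 0.9102.
SE(p̂) = √[p(1−p)/n · (N−n)/(N−1)] = √[0.1476/2299 × 0.9102] = 0.00764.
E = z × SE = 1.960 × 0.00764 = 0.01498 ≈ 1.5 percentage points.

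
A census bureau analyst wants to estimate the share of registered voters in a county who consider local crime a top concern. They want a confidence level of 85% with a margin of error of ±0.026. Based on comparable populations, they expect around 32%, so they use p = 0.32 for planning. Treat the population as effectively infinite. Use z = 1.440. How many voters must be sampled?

668

With p = 0.32, p(1−p) = 0.2176.
n = z²·p(1−p)/E² = 1.440² × 0.2176 / 0.026² = 2.0736 × 0.2176 / 0.000676 ≈ 667.48.
Rounding up gives n = 668.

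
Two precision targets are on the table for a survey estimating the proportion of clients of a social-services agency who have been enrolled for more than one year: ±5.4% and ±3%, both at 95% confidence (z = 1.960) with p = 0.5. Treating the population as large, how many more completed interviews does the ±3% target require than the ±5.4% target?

738

At ±5.4%: n = 1.960² × 0.2500 / 0.054² ≈ 329.36 → 330.
At ±3%: n = 1.960² × 0.2500 / 0.030² ≈ 1067.11 → 1068.
Additional respondents: 1068 − 330 = 738.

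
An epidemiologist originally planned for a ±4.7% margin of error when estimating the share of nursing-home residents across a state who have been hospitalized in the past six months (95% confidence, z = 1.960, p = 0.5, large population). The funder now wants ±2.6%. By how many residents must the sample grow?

At ±4.7%: n = 1.960² × 0.2500 / 0.047² ≈ 434.77 → 435.
At ±2.6%: n = 1.960² × 0.2500 / 0.026² ≈ 1420.71 → 1421.
Additional respondents: 1421 − 435 = 986.

986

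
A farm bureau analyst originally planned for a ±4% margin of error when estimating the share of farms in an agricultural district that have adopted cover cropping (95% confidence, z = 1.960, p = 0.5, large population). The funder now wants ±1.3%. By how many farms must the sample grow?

At ±4%: n = 1.960² × 0.2500 / 0.040² ≈ 600.25 → 601.
At ±1.3%: n = 1.960² × 0.2500 / 0.013² ≈ 5682.84 → 5683.
Additional respondents: 5683 − 601 = 5082.

5082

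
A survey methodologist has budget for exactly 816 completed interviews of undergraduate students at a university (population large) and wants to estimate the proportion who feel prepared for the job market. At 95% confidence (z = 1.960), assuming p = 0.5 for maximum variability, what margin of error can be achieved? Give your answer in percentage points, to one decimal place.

SE(p̂) = √[p(1−p)/n] = √[0.2500/816] = 0.01750.
E = z × SE = 1.960 × 0.01750 = 0.03431, or 3.4 percentage points.

3.4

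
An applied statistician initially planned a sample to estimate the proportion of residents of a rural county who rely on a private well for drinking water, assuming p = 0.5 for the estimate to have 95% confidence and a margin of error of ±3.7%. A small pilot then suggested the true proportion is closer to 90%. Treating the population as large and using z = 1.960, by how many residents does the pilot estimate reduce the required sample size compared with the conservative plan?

Conservative (p = 0.5): n = 1.960² × 0.25 / 0.037² ≈ 701.53 → 702.
Using p = 0.90: p(1−p) = 0.0900, so n = 1.960² × 0.0900 / 0.037² ≈ 252.55 → 253.
Reduction: 702 − 253 = 449.

449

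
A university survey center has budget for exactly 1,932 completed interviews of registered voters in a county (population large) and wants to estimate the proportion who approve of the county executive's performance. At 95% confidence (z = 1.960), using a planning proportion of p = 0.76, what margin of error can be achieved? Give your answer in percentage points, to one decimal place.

1.9

SE(p̂) = √[p(1−p)/n] = √[0.1824/1932] = 0.00972.
E = z × SE = 1.960 × 0.00972 = 0.01904, or 1.9 percentage points.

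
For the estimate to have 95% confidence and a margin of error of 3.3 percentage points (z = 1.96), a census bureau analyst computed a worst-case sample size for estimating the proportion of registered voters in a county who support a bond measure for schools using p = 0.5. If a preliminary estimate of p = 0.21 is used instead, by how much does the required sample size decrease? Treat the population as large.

Conservative (p = 0.5): n = 1.96² × 0.25 / 0.033² ≈ 881.91 → 882.
Using p = 0.21: p(1−p) = 0.1659, so n = 1.96² × 0.1659 / 0.033² ≈ 585.24 → 586.
Reduction: 882 − 586 = 296.

296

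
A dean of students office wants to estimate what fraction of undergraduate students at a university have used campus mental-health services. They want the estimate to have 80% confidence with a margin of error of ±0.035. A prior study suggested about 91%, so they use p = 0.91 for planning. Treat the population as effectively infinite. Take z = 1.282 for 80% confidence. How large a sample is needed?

110

With p = 0.91, p(1−p) = 0.0819.
n = z²·p(1−p)/E² = 1.282² × 0.0819 / 0.035² = 1.6435 × 0.0819 / 0.001225 ≈ 109.88.
Rounding up gives n = 110.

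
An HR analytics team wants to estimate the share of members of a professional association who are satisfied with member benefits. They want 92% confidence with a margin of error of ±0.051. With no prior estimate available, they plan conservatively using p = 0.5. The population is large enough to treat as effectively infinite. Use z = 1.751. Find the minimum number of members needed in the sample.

295

With p = 0.5, p(1−p) = 0.25.
n = z²·p(1−p)/E² = 1.751² × 0.2500 / 0.051² = 3.0660 × 0.2500 / 0.002601 ≈ 294.69.
Rounding up gives n = 295.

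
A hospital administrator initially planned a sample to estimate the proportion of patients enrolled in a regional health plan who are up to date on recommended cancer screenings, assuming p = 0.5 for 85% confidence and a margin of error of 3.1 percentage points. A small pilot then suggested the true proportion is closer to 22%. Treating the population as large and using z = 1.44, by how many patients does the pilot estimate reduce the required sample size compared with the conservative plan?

Conservative (p = 0.5): n = 1.44² × 0.25 / 0.031² ≈ 539.44 → 540.
Using p = 0.22: p(1−p) = 0.1716, so n = 1.44² × 0.1716 / 0.031² ≈ 370.27 → 371.
Reduction: 540 − 371 = 169.

169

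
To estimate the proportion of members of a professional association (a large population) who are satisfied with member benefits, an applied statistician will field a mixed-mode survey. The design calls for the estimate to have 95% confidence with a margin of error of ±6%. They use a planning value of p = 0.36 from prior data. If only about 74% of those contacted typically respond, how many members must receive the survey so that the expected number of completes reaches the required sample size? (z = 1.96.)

333

Completed interviews needed: n₀ = 1.96² × 0.2304 / 0.060² ≈ 245.86 → 246.
At a 74% response rate, contacts needed = 246 / 0.74 ≈ 332.43 → 333.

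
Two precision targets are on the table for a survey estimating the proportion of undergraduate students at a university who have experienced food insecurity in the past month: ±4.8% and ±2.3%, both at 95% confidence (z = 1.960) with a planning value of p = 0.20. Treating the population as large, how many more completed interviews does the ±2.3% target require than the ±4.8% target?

895

At ±4.8%: n = 1.960² × 0.1600 / 0.048² ≈ 266.78 → 267.
At ±2.3%: n = 1.960² × 0.1600 / 0.023² ≈ 1161.92 → 1162.
Additional respondents: 1162 − 267 = 895.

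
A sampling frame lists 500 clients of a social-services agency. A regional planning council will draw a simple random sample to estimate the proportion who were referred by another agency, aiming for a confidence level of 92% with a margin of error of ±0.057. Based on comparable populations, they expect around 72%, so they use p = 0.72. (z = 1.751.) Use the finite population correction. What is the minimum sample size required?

Unadjusted: n₀ = 1.751² × 0.72 × 0.28 / 0.057² ≈ 190.24, so n₀ = 191.
Finite population correction with N = 500: n = n₀ / (1 + (n₀−1)/N) = 191 / (1 + 190/500) = 191 / 1.3800 ≈ 138.41.
Rounding up, n = 139.

139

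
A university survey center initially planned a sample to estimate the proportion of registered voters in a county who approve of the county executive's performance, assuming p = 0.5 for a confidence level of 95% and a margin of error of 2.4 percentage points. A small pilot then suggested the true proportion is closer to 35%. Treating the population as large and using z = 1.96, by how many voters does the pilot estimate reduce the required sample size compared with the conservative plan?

150

Conservative (p = 0.5): n = 1.96² × 0.25 / 0.024² ≈ 1667.36 → 1668.
Using p = 0.35: p(1−p) = 0.2275, so n = 1.96² × 0.2275 / 0.024² ≈ 1517.30 → 1518.
Reduction: 1668 − 1518 = 150.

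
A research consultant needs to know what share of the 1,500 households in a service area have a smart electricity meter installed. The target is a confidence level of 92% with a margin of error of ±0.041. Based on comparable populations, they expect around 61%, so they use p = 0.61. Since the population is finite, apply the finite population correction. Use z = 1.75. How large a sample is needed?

Unadjusted: n₀ = 1.75² × 0.61 × 0.39 / 0.041² ≈ 433.41, so n₀ = 434.
Finite population correction with N = 1,500: n = n₀ / (1 + (n₀−1)/N) = 434 / (1 + 433/1500) = 434 / 1.2887 ≈ 336.78.
Rounding up, n = 337.

337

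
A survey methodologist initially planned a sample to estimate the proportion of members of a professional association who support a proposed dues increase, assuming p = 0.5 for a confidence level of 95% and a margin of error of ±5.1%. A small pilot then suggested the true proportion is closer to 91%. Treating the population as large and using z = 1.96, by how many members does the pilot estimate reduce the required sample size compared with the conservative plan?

Conservative (p = 0.5): n = 1.96² × 0.25 / 0.051² ≈ 369.24 → 370.
Using p = 0.91: p(1−p) = 0.0819, so n = 1.96² × 0.0819 / 0.051² ≈ 120.96 → 121.
Reduction: 370 − 121 = 249.

249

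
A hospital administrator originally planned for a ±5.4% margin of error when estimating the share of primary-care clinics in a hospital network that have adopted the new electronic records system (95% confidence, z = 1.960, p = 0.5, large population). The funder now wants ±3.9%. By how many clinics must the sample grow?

302

At ±5.4%: n = 1.960² × 0.2500 / 0.054² ≈ 329.36 → 330.
At ±3.9%: n = 1.960² × 0.2500 / 0.039² ≈ 631.43 → 632.
Additional respondents: 632 − 330 = 302.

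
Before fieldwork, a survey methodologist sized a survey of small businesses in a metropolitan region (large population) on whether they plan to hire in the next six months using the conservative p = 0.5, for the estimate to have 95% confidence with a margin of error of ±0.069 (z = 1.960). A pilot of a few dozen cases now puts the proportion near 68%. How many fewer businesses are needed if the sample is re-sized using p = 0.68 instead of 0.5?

Conservative (p = 0.5): n = 1.960² × 0.25 / 0.069² ≈ 201.72 → 202.
Using p = 0.68: p(1−p) = 0.2176, so n = 1.960² × 0.2176 / 0.069² ≈ 175.58 → 176.
Reduction: 202 − 176 = 26.

26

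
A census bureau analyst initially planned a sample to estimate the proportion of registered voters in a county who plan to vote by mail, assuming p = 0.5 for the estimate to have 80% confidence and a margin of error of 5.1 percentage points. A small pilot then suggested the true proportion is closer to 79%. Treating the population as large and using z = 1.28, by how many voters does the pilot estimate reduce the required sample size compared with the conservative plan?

Conservative (p = 0.5): n = 1.28² × 0.25 / 0.051² ≈ 157.48 → 158.
Using p = 0.79: p(1−p) = 0.1659, so n = 1.28² × 0.1659 / 0.051² ≈ 104.50 → 105.
Reduction: 158 − 105 = 53.

53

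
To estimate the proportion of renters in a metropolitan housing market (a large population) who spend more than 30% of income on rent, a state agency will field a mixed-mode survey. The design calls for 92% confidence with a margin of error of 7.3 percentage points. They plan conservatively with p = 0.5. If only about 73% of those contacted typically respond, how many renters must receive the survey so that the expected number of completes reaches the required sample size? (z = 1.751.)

Completed interviews needed: n₀ = 1.751² × 0.2500 / 0.073² ≈ 143.84 → 144.
At a 73% response rate, contacts needed = 144 / 0.73 ≈ 197.26 → 198.

198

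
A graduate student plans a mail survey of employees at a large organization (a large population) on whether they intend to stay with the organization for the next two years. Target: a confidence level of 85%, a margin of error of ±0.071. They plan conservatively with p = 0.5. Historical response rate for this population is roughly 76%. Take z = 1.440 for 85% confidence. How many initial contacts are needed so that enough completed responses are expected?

136

Completed interviews needed: n₀ = 1.440² × 0.2500 / 0.071² ≈ 102.84 → 103.
At a 76% response rate, contacts needed = 103 / 0.76 ≈ 135.53 → 136.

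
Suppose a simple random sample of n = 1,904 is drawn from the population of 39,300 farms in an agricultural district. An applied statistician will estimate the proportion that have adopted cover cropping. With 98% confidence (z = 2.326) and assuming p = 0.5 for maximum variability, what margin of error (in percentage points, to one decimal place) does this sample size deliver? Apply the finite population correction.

2.6

Finite-population factor: (N−n)/(N−1) = (39300−1904)/(39300−1) = 0.9516.
SE(p̂) = √[p(1−p)/n · (N−n)/(N−1)] = √[0.2500/1904 × 0.9516] = 0.01118.
E = z × SE = 2.326 × 0.01118 = 0.02600 ≈ 2.6 percentage points.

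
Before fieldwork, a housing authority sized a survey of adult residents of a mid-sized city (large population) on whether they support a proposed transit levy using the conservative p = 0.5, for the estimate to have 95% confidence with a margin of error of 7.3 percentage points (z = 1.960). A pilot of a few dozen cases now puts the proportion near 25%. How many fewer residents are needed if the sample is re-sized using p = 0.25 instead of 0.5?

45

Conservative (p = 0.5): n = 1.960² × 0.25 / 0.073² ≈ 180.22 → 181.
Using p = 0.25: p(1−p) = 0.1875, so n = 1.960² × 0.1875 / 0.073² ≈ 135.17 → 136.
Reduction: 181 − 136 = 45.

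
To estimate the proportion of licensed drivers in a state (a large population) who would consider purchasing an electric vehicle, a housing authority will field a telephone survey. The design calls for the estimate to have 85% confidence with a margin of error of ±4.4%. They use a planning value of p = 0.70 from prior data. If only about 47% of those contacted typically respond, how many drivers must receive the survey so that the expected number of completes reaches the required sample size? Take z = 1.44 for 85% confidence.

Completed interviews needed: n₀ = 1.44² × 0.2100 / 0.044² ≈ 224.93 → 225.
At a 47% response rate, contacts needed = 225 / 0.47 ≈ 478.72 → 479.

479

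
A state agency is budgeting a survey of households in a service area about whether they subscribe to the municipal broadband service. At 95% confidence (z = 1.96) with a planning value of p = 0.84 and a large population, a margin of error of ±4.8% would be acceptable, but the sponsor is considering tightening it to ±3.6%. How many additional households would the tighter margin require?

174

At ±4.8%: n = 1.96² × 0.1344 / 0.048² ≈ 224.09 → 225.
At ±3.6%: n = 1.96² × 0.1344 / 0.036² ≈ 398.39 → 399.
Additional respondents: 399 − 225 = 174.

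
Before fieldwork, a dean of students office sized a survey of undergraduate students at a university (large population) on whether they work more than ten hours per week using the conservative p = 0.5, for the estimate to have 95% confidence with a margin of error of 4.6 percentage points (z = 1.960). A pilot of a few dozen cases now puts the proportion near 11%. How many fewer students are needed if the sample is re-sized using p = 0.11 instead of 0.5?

Conservative (p = 0.5): n = 1.960² × 0.25 / 0.046² ≈ 453.88 → 454.
Using p = 0.11: p(1−p) = 0.0979, so n = 1.960² × 0.0979 / 0.046² ≈ 177.74 → 178.
Reduction: 454 − 178 = 276.

276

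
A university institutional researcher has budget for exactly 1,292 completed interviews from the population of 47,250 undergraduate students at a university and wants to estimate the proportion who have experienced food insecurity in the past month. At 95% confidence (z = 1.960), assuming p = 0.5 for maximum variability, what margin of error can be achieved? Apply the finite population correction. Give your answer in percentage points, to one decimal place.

Finite-population factor: (N−n)/(N−1) = (47250−1292)/(47250−1) = 0.9727.
SE(p̂) = √[p(1−p)/n · (N−n)/(N−1)] = √[0.2500/1292 × 0.9727] = 0.01372.
E = z × SE = 1.960 × 0.01372 = 0.02689 ≈ 2.7 percentage points.

2.7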